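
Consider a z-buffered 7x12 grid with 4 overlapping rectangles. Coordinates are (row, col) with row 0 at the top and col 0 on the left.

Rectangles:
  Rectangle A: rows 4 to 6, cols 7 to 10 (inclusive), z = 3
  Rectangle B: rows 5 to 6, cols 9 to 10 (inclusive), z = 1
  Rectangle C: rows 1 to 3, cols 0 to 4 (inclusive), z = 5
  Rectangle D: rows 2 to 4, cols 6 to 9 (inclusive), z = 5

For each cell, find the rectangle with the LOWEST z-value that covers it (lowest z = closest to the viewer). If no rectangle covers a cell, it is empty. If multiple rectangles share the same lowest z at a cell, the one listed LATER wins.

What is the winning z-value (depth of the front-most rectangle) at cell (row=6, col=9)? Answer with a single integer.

Check cell (6,9):
  A: rows 4-6 cols 7-10 z=3 -> covers; best now A (z=3)
  B: rows 5-6 cols 9-10 z=1 -> covers; best now B (z=1)
  C: rows 1-3 cols 0-4 -> outside (row miss)
  D: rows 2-4 cols 6-9 -> outside (row miss)
Winner: B at z=1

Answer: 1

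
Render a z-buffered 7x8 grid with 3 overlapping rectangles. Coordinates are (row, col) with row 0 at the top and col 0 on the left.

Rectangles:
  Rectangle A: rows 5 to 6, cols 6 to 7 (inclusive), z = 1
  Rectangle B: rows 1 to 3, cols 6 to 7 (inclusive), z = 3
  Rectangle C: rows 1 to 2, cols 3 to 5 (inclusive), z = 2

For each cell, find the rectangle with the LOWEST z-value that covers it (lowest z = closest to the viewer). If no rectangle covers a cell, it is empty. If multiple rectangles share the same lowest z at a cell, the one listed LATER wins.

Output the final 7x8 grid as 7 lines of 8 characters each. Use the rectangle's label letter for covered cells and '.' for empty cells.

........
...CCCBB
...CCCBB
......BB
........
......AA
......AA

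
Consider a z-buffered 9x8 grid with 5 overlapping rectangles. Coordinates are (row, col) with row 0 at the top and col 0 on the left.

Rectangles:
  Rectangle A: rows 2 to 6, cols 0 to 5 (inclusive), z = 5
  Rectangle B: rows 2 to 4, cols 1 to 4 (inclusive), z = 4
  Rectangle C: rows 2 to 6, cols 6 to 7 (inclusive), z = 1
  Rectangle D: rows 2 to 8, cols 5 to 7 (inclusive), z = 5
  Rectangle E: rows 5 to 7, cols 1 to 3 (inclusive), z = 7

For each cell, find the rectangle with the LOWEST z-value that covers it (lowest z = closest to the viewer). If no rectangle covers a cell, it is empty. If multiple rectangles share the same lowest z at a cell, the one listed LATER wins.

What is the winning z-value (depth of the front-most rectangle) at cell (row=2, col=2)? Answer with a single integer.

Answer: 4

Derivation:
Check cell (2,2):
  A: rows 2-6 cols 0-5 z=5 -> covers; best now A (z=5)
  B: rows 2-4 cols 1-4 z=4 -> covers; best now B (z=4)
  C: rows 2-6 cols 6-7 -> outside (col miss)
  D: rows 2-8 cols 5-7 -> outside (col miss)
  E: rows 5-7 cols 1-3 -> outside (row miss)
Winner: B at z=4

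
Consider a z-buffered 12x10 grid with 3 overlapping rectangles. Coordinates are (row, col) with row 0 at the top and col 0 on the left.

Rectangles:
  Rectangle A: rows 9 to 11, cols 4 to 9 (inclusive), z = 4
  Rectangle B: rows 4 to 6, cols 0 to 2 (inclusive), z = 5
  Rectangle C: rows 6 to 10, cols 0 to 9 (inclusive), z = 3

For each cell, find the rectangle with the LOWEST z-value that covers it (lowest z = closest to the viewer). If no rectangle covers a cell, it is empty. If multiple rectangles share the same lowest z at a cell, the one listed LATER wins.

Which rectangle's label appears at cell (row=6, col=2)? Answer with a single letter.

Check cell (6,2):
  A: rows 9-11 cols 4-9 -> outside (row miss)
  B: rows 4-6 cols 0-2 z=5 -> covers; best now B (z=5)
  C: rows 6-10 cols 0-9 z=3 -> covers; best now C (z=3)
Winner: C at z=3

Answer: C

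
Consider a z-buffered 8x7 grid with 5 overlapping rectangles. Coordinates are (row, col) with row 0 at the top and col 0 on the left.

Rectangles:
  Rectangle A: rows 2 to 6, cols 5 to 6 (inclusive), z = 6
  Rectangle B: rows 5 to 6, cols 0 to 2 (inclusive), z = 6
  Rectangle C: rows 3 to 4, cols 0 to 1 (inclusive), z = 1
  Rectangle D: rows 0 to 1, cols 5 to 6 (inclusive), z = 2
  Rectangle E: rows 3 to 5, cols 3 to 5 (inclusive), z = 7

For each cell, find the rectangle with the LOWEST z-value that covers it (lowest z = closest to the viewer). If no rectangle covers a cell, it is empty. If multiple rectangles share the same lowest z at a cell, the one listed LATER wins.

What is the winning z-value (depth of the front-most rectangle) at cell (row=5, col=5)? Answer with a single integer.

Answer: 6

Derivation:
Check cell (5,5):
  A: rows 2-6 cols 5-6 z=6 -> covers; best now A (z=6)
  B: rows 5-6 cols 0-2 -> outside (col miss)
  C: rows 3-4 cols 0-1 -> outside (row miss)
  D: rows 0-1 cols 5-6 -> outside (row miss)
  E: rows 3-5 cols 3-5 z=7 -> covers; best now A (z=6)
Winner: A at z=6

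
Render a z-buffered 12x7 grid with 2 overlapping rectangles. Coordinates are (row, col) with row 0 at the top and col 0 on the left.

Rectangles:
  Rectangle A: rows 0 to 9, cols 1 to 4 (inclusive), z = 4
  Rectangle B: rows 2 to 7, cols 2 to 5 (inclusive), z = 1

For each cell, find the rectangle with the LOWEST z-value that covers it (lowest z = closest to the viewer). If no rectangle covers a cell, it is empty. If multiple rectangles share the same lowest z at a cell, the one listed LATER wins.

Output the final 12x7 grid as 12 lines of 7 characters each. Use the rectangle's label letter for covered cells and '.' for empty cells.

.AAAA..
.AAAA..
.ABBBB.
.ABBBB.
.ABBBB.
.ABBBB.
.ABBBB.
.ABBBB.
.AAAA..
.AAAA..
.......
.......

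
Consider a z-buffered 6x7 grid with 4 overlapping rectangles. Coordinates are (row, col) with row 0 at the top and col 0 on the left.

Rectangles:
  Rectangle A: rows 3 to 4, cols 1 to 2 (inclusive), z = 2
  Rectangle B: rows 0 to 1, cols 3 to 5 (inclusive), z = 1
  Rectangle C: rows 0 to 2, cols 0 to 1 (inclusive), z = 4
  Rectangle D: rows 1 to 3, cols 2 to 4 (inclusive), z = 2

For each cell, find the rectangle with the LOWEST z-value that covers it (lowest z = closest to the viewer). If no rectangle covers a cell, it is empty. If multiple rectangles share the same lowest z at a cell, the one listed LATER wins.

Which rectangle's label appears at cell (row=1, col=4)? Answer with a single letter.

Answer: B

Derivation:
Check cell (1,4):
  A: rows 3-4 cols 1-2 -> outside (row miss)
  B: rows 0-1 cols 3-5 z=1 -> covers; best now B (z=1)
  C: rows 0-2 cols 0-1 -> outside (col miss)
  D: rows 1-3 cols 2-4 z=2 -> covers; best now B (z=1)
Winner: B at z=1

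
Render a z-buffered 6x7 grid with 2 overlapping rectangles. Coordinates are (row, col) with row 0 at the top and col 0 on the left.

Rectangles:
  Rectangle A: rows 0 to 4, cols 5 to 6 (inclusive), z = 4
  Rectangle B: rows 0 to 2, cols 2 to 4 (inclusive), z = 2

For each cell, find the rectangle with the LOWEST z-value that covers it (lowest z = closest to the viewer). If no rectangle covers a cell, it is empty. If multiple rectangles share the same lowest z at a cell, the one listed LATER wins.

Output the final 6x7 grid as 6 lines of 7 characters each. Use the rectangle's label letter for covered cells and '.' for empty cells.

..BBBAA
..BBBAA
..BBBAA
.....AA
.....AA
.......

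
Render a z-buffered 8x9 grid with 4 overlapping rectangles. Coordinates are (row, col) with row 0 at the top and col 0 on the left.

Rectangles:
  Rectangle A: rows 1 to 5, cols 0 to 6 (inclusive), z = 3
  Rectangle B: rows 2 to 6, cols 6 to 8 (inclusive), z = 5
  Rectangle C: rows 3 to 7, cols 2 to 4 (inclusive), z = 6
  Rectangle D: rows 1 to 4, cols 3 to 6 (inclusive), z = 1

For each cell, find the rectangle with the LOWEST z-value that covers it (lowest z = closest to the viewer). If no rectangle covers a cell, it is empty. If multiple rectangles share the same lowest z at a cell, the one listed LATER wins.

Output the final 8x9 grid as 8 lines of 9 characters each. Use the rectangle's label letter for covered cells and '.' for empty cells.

.........
AAADDDD..
AAADDDDBB
AAADDDDBB
AAADDDDBB
AAAAAAABB
..CCC.BBB
..CCC....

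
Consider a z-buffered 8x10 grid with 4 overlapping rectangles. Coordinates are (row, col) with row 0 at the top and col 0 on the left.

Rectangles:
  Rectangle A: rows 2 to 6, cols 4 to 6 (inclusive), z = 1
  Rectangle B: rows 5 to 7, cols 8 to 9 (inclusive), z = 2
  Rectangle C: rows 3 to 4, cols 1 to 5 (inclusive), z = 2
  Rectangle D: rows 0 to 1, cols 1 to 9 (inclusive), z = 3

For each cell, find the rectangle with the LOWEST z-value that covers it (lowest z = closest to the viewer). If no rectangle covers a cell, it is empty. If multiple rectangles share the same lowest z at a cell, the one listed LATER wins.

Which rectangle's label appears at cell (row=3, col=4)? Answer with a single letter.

Answer: A

Derivation:
Check cell (3,4):
  A: rows 2-6 cols 4-6 z=1 -> covers; best now A (z=1)
  B: rows 5-7 cols 8-9 -> outside (row miss)
  C: rows 3-4 cols 1-5 z=2 -> covers; best now A (z=1)
  D: rows 0-1 cols 1-9 -> outside (row miss)
Winner: A at z=1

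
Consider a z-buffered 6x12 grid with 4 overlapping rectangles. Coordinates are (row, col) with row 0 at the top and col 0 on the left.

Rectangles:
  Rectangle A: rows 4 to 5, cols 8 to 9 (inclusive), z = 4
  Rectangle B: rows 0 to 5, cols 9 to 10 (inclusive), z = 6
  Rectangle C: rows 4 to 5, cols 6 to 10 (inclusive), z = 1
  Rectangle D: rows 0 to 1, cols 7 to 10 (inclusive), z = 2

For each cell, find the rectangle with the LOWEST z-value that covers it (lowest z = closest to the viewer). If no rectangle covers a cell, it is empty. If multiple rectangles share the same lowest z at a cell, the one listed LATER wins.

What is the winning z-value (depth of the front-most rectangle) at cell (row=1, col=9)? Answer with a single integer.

Answer: 2

Derivation:
Check cell (1,9):
  A: rows 4-5 cols 8-9 -> outside (row miss)
  B: rows 0-5 cols 9-10 z=6 -> covers; best now B (z=6)
  C: rows 4-5 cols 6-10 -> outside (row miss)
  D: rows 0-1 cols 7-10 z=2 -> covers; best now D (z=2)
Winner: D at z=2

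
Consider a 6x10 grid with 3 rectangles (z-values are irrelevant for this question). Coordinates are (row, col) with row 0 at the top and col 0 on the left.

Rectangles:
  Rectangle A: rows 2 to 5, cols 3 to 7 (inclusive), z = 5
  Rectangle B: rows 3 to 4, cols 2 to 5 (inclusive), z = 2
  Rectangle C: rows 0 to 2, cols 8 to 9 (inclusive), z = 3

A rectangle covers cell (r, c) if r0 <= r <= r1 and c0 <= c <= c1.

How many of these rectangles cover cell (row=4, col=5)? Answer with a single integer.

Answer: 2

Derivation:
Check cell (4,5):
  A: rows 2-5 cols 3-7 -> covers
  B: rows 3-4 cols 2-5 -> covers
  C: rows 0-2 cols 8-9 -> outside (row miss)
Count covering = 2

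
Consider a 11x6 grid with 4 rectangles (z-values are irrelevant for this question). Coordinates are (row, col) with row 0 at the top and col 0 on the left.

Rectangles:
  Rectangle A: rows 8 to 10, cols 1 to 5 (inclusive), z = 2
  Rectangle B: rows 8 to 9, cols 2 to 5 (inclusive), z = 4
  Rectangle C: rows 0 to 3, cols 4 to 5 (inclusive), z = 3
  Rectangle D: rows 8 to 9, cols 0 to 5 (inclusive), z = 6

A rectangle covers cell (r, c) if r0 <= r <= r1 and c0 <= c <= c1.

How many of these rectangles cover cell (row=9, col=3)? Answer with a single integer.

Answer: 3

Derivation:
Check cell (9,3):
  A: rows 8-10 cols 1-5 -> covers
  B: rows 8-9 cols 2-5 -> covers
  C: rows 0-3 cols 4-5 -> outside (row miss)
  D: rows 8-9 cols 0-5 -> covers
Count covering = 3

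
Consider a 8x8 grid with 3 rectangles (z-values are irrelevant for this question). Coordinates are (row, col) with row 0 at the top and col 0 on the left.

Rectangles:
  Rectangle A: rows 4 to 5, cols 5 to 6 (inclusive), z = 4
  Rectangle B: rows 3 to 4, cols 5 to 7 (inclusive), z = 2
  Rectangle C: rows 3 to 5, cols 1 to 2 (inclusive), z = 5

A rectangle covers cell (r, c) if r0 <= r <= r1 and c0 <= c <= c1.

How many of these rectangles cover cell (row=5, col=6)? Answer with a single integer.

Answer: 1

Derivation:
Check cell (5,6):
  A: rows 4-5 cols 5-6 -> covers
  B: rows 3-4 cols 5-7 -> outside (row miss)
  C: rows 3-5 cols 1-2 -> outside (col miss)
Count covering = 1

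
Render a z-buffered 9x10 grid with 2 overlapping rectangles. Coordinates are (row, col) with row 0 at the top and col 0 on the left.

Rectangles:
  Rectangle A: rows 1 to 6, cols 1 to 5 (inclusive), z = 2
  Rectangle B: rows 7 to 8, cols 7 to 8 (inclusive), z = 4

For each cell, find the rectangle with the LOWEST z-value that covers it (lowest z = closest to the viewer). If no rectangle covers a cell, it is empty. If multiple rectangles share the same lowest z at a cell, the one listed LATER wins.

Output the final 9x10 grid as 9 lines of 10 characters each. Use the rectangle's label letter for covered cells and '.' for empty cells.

..........
.AAAAA....
.AAAAA....
.AAAAA....
.AAAAA....
.AAAAA....
.AAAAA....
.......BB.
.......BB.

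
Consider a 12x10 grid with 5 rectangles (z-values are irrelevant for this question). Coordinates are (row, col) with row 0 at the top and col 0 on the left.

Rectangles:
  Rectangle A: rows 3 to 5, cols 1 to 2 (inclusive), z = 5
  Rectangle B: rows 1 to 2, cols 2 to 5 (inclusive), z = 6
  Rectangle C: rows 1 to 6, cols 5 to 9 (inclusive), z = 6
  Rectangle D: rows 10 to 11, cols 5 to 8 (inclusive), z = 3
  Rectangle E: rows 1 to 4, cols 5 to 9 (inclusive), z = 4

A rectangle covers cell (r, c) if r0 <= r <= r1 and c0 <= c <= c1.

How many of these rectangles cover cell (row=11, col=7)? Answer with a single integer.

Answer: 1

Derivation:
Check cell (11,7):
  A: rows 3-5 cols 1-2 -> outside (row miss)
  B: rows 1-2 cols 2-5 -> outside (row miss)
  C: rows 1-6 cols 5-9 -> outside (row miss)
  D: rows 10-11 cols 5-8 -> covers
  E: rows 1-4 cols 5-9 -> outside (row miss)
Count covering = 1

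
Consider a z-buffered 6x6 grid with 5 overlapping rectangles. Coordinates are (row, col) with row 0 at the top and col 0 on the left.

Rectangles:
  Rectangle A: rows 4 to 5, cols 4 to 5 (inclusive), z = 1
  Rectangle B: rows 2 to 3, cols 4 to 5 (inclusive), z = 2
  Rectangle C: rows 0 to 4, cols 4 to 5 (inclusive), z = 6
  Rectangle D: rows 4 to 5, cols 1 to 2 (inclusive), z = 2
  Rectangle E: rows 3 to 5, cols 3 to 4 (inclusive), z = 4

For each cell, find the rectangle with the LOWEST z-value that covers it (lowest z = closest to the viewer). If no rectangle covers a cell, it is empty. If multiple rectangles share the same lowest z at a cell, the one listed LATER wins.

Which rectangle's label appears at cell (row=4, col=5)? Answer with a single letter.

Check cell (4,5):
  A: rows 4-5 cols 4-5 z=1 -> covers; best now A (z=1)
  B: rows 2-3 cols 4-5 -> outside (row miss)
  C: rows 0-4 cols 4-5 z=6 -> covers; best now A (z=1)
  D: rows 4-5 cols 1-2 -> outside (col miss)
  E: rows 3-5 cols 3-4 -> outside (col miss)
Winner: A at z=1

Answer: A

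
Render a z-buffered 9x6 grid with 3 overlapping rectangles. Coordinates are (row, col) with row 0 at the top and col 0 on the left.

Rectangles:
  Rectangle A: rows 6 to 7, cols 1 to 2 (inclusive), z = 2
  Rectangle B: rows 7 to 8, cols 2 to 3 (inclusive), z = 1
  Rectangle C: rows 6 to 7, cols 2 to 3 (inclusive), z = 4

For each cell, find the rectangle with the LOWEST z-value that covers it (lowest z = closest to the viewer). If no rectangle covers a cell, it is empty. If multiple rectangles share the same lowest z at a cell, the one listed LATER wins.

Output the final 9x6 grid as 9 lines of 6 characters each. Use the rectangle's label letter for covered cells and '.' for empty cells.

......
......
......
......
......
......
.AAC..
.ABB..
..BB..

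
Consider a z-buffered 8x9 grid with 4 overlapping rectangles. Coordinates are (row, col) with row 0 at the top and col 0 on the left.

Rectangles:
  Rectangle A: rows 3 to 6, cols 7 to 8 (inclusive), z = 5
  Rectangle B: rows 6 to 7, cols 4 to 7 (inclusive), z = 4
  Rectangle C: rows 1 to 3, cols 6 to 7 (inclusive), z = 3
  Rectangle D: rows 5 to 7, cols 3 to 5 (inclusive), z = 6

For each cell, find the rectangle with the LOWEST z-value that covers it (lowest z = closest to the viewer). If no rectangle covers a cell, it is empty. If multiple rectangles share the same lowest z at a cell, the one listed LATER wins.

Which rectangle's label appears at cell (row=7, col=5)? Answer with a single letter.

Answer: B

Derivation:
Check cell (7,5):
  A: rows 3-6 cols 7-8 -> outside (row miss)
  B: rows 6-7 cols 4-7 z=4 -> covers; best now B (z=4)
  C: rows 1-3 cols 6-7 -> outside (row miss)
  D: rows 5-7 cols 3-5 z=6 -> covers; best now B (z=4)
Winner: B at z=4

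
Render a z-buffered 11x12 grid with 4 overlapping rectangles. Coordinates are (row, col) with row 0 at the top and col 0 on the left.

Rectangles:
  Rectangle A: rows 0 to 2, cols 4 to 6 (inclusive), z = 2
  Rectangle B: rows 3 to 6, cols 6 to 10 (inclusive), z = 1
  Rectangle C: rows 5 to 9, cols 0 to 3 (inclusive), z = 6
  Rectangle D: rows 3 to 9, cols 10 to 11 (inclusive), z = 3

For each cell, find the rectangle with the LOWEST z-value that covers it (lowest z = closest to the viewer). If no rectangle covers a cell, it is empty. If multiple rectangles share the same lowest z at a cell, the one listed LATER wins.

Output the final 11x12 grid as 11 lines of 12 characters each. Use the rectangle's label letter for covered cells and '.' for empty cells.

....AAA.....
....AAA.....
....AAA.....
......BBBBBD
......BBBBBD
CCCC..BBBBBD
CCCC..BBBBBD
CCCC......DD
CCCC......DD
CCCC......DD
............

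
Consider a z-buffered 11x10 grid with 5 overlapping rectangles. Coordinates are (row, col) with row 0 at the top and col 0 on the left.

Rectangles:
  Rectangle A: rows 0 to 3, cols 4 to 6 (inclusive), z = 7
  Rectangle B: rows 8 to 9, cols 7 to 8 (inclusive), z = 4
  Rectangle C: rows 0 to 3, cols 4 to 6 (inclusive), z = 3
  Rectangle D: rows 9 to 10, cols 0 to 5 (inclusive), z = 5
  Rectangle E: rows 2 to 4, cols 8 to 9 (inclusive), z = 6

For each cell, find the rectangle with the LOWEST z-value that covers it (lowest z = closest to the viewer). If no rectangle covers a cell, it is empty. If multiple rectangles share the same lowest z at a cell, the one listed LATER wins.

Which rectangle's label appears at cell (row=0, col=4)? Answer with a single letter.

Check cell (0,4):
  A: rows 0-3 cols 4-6 z=7 -> covers; best now A (z=7)
  B: rows 8-9 cols 7-8 -> outside (row miss)
  C: rows 0-3 cols 4-6 z=3 -> covers; best now C (z=3)
  D: rows 9-10 cols 0-5 -> outside (row miss)
  E: rows 2-4 cols 8-9 -> outside (row miss)
Winner: C at z=3

Answer: C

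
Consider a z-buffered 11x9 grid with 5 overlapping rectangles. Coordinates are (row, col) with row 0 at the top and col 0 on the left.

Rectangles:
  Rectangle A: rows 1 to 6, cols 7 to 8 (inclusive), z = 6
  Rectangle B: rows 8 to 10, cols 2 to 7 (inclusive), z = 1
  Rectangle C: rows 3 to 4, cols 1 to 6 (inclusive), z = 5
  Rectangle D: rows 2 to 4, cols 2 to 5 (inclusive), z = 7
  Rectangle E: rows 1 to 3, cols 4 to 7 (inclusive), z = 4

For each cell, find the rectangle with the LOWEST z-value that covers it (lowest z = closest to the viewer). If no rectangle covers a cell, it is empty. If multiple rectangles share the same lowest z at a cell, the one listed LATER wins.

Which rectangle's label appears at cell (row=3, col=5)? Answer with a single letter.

Answer: E

Derivation:
Check cell (3,5):
  A: rows 1-6 cols 7-8 -> outside (col miss)
  B: rows 8-10 cols 2-7 -> outside (row miss)
  C: rows 3-4 cols 1-6 z=5 -> covers; best now C (z=5)
  D: rows 2-4 cols 2-5 z=7 -> covers; best now C (z=5)
  E: rows 1-3 cols 4-7 z=4 -> covers; best now E (z=4)
Winner: E at z=4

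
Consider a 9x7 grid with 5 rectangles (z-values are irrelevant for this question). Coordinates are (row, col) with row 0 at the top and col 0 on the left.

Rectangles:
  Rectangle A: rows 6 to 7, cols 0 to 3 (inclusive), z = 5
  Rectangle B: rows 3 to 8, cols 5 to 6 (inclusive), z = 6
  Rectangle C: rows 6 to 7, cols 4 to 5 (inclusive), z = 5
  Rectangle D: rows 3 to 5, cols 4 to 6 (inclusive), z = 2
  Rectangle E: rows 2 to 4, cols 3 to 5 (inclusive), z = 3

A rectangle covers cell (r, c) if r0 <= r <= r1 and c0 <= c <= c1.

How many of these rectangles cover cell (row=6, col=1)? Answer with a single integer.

Answer: 1

Derivation:
Check cell (6,1):
  A: rows 6-7 cols 0-3 -> covers
  B: rows 3-8 cols 5-6 -> outside (col miss)
  C: rows 6-7 cols 4-5 -> outside (col miss)
  D: rows 3-5 cols 4-6 -> outside (row miss)
  E: rows 2-4 cols 3-5 -> outside (row miss)
Count covering = 1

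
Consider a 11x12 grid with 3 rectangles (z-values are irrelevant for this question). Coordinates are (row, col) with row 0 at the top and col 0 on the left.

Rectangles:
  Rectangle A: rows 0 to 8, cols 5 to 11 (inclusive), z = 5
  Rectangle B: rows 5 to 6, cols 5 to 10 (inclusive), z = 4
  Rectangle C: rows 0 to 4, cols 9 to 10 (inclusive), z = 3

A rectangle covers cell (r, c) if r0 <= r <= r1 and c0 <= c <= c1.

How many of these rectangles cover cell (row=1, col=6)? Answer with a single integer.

Check cell (1,6):
  A: rows 0-8 cols 5-11 -> covers
  B: rows 5-6 cols 5-10 -> outside (row miss)
  C: rows 0-4 cols 9-10 -> outside (col miss)
Count covering = 1

Answer: 1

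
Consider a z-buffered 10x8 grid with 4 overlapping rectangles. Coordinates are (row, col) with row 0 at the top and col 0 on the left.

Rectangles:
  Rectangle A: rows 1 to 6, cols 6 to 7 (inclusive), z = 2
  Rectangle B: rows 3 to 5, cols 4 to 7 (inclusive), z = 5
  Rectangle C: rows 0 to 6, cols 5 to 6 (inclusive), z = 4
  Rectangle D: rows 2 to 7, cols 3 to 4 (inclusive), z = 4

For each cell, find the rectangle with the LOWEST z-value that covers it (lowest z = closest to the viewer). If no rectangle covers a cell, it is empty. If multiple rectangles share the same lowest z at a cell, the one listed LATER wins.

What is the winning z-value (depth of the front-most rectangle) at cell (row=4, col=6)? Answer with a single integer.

Answer: 2

Derivation:
Check cell (4,6):
  A: rows 1-6 cols 6-7 z=2 -> covers; best now A (z=2)
  B: rows 3-5 cols 4-7 z=5 -> covers; best now A (z=2)
  C: rows 0-6 cols 5-6 z=4 -> covers; best now A (z=2)
  D: rows 2-7 cols 3-4 -> outside (col miss)
Winner: A at z=2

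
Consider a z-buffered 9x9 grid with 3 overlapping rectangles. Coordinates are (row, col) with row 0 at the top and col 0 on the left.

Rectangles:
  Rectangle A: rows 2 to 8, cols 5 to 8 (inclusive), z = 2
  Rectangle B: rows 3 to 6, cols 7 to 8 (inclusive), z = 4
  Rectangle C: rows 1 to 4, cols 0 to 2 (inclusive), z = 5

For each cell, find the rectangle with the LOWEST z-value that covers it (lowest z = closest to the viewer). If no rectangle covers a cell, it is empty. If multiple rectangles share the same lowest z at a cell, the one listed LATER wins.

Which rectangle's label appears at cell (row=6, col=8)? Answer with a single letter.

Check cell (6,8):
  A: rows 2-8 cols 5-8 z=2 -> covers; best now A (z=2)
  B: rows 3-6 cols 7-8 z=4 -> covers; best now A (z=2)
  C: rows 1-4 cols 0-2 -> outside (row miss)
Winner: A at z=2

Answer: A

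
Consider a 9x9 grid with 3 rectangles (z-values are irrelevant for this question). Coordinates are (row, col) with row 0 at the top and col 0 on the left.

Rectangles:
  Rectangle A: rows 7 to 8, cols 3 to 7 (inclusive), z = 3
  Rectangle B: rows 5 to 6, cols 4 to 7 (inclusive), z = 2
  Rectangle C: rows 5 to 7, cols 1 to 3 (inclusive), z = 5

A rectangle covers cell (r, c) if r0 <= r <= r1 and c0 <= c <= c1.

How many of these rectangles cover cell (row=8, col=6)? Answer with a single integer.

Check cell (8,6):
  A: rows 7-8 cols 3-7 -> covers
  B: rows 5-6 cols 4-7 -> outside (row miss)
  C: rows 5-7 cols 1-3 -> outside (row miss)
Count covering = 1

Answer: 1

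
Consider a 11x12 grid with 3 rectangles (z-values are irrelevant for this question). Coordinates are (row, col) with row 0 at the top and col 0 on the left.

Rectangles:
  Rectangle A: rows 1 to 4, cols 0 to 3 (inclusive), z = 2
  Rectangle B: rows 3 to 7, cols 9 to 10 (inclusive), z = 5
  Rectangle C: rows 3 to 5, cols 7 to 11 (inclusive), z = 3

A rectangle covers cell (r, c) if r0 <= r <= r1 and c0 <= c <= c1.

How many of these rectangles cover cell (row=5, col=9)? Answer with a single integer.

Check cell (5,9):
  A: rows 1-4 cols 0-3 -> outside (row miss)
  B: rows 3-7 cols 9-10 -> covers
  C: rows 3-5 cols 7-11 -> covers
Count covering = 2

Answer: 2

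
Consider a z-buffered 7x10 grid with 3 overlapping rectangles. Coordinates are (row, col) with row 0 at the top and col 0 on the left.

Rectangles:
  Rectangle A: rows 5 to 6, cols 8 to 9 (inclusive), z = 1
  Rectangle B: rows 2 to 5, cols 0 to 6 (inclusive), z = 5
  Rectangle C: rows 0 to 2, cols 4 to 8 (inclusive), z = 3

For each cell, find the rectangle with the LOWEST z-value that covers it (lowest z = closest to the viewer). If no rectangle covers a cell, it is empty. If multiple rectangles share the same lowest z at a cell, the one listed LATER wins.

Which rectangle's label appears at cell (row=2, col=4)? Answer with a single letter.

Answer: C

Derivation:
Check cell (2,4):
  A: rows 5-6 cols 8-9 -> outside (row miss)
  B: rows 2-5 cols 0-6 z=5 -> covers; best now B (z=5)
  C: rows 0-2 cols 4-8 z=3 -> covers; best now C (z=3)
Winner: C at z=3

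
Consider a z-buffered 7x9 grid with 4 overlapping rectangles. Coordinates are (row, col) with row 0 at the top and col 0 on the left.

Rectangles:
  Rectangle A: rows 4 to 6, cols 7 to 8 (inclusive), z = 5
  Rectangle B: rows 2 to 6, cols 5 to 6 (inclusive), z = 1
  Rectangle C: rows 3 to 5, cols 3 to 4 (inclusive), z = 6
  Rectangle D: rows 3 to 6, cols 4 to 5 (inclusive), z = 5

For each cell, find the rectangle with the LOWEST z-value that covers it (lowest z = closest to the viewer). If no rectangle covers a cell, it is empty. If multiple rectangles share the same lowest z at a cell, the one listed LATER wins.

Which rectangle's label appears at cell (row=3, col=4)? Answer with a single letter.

Check cell (3,4):
  A: rows 4-6 cols 7-8 -> outside (row miss)
  B: rows 2-6 cols 5-6 -> outside (col miss)
  C: rows 3-5 cols 3-4 z=6 -> covers; best now C (z=6)
  D: rows 3-6 cols 4-5 z=5 -> covers; best now D (z=5)
Winner: D at z=5

Answer: D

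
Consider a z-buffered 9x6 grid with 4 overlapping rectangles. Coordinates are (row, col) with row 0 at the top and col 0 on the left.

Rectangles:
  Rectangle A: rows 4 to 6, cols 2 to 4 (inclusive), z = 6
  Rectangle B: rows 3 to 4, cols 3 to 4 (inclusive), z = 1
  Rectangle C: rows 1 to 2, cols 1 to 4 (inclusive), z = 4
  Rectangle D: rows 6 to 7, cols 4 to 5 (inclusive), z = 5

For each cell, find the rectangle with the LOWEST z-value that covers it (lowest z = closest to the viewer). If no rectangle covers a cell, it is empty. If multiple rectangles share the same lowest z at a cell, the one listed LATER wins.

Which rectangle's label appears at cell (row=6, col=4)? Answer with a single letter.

Check cell (6,4):
  A: rows 4-6 cols 2-4 z=6 -> covers; best now A (z=6)
  B: rows 3-4 cols 3-4 -> outside (row miss)
  C: rows 1-2 cols 1-4 -> outside (row miss)
  D: rows 6-7 cols 4-5 z=5 -> covers; best now D (z=5)
Winner: D at z=5

Answer: D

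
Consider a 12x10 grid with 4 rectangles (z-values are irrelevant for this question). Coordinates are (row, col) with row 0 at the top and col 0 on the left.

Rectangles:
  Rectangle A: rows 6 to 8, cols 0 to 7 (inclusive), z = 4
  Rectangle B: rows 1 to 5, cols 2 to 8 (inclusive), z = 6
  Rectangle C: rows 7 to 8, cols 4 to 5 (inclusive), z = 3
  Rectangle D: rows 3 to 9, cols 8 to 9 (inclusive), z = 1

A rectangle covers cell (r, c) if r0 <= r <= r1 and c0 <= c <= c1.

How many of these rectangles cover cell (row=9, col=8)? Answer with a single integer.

Answer: 1

Derivation:
Check cell (9,8):
  A: rows 6-8 cols 0-7 -> outside (row miss)
  B: rows 1-5 cols 2-8 -> outside (row miss)
  C: rows 7-8 cols 4-5 -> outside (row miss)
  D: rows 3-9 cols 8-9 -> covers
Count covering = 1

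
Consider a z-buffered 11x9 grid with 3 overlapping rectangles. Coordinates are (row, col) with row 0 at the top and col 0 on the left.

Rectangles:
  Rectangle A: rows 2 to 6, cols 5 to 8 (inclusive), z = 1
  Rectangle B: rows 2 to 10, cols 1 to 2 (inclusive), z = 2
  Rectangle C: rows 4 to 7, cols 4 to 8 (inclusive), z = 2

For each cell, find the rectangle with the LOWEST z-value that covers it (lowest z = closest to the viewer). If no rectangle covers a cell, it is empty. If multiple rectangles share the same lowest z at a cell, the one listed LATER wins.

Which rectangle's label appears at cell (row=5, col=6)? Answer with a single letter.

Check cell (5,6):
  A: rows 2-6 cols 5-8 z=1 -> covers; best now A (z=1)
  B: rows 2-10 cols 1-2 -> outside (col miss)
  C: rows 4-7 cols 4-8 z=2 -> covers; best now A (z=1)
Winner: A at z=1

Answer: A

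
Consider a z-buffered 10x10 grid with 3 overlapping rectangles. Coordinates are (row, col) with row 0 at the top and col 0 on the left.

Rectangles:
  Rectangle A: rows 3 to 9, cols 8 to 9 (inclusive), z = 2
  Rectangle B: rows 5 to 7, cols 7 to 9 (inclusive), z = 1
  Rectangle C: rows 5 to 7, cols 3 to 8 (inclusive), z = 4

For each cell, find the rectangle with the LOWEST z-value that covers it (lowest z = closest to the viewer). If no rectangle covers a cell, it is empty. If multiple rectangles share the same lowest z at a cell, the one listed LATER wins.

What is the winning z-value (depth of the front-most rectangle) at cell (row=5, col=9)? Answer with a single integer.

Answer: 1

Derivation:
Check cell (5,9):
  A: rows 3-9 cols 8-9 z=2 -> covers; best now A (z=2)
  B: rows 5-7 cols 7-9 z=1 -> covers; best now B (z=1)
  C: rows 5-7 cols 3-8 -> outside (col miss)
Winner: B at z=1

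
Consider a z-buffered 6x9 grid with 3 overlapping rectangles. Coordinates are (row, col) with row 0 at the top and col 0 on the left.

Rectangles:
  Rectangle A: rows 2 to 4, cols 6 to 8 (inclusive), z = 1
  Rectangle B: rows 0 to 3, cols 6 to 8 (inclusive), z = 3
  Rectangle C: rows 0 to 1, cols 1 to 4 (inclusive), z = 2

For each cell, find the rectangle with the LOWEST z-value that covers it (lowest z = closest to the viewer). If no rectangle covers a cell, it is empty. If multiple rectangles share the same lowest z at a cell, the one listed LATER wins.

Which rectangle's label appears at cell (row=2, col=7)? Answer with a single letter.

Check cell (2,7):
  A: rows 2-4 cols 6-8 z=1 -> covers; best now A (z=1)
  B: rows 0-3 cols 6-8 z=3 -> covers; best now A (z=1)
  C: rows 0-1 cols 1-4 -> outside (row miss)
Winner: A at z=1

Answer: A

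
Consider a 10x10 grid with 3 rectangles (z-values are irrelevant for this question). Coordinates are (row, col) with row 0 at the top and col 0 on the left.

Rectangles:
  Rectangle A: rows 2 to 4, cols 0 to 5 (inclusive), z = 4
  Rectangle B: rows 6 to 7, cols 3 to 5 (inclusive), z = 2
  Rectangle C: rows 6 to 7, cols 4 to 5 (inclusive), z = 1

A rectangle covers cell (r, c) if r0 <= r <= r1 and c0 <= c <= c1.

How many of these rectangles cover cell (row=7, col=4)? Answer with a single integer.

Check cell (7,4):
  A: rows 2-4 cols 0-5 -> outside (row miss)
  B: rows 6-7 cols 3-5 -> covers
  C: rows 6-7 cols 4-5 -> covers
Count covering = 2

Answer: 2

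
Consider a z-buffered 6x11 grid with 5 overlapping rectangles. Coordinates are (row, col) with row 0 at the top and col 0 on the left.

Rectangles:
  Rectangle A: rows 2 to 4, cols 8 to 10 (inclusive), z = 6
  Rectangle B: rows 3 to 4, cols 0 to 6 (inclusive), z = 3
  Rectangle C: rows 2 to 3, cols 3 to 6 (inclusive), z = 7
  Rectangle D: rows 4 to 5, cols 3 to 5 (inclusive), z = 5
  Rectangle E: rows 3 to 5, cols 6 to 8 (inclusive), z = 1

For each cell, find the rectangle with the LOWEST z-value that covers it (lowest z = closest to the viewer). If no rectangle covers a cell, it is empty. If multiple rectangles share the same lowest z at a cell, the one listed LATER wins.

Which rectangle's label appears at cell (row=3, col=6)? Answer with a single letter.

Check cell (3,6):
  A: rows 2-4 cols 8-10 -> outside (col miss)
  B: rows 3-4 cols 0-6 z=3 -> covers; best now B (z=3)
  C: rows 2-3 cols 3-6 z=7 -> covers; best now B (z=3)
  D: rows 4-5 cols 3-5 -> outside (row miss)
  E: rows 3-5 cols 6-8 z=1 -> covers; best now E (z=1)
Winner: E at z=1

Answer: E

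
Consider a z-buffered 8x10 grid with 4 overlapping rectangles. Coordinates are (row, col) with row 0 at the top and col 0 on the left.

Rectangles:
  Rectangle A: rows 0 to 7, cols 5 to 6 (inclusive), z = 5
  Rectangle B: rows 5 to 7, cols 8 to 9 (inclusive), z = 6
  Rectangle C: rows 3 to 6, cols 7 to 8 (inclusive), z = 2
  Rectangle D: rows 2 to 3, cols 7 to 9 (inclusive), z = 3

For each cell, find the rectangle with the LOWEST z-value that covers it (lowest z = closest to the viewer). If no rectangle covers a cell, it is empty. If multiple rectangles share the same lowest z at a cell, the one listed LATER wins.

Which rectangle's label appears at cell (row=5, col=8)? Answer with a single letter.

Check cell (5,8):
  A: rows 0-7 cols 5-6 -> outside (col miss)
  B: rows 5-7 cols 8-9 z=6 -> covers; best now B (z=6)
  C: rows 3-6 cols 7-8 z=2 -> covers; best now C (z=2)
  D: rows 2-3 cols 7-9 -> outside (row miss)
Winner: C at z=2

Answer: C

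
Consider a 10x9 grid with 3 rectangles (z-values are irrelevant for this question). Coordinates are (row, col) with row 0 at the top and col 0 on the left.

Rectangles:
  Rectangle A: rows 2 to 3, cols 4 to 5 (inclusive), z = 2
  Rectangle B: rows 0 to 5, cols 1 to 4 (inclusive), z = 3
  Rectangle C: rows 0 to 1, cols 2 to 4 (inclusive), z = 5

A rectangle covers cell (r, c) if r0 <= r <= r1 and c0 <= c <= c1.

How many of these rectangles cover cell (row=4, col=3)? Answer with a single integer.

Answer: 1

Derivation:
Check cell (4,3):
  A: rows 2-3 cols 4-5 -> outside (row miss)
  B: rows 0-5 cols 1-4 -> covers
  C: rows 0-1 cols 2-4 -> outside (row miss)
Count covering = 1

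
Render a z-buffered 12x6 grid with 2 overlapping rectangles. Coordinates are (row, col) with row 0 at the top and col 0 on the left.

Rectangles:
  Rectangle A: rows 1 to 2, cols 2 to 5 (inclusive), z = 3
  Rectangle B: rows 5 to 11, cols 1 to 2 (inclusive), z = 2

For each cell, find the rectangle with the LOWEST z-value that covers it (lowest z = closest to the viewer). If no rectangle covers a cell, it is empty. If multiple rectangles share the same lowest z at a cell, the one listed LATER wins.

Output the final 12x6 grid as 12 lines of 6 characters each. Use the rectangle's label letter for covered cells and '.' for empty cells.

......
..AAAA
..AAAA
......
......
.BB...
.BB...
.BB...
.BB...
.BB...
.BB...
.BB...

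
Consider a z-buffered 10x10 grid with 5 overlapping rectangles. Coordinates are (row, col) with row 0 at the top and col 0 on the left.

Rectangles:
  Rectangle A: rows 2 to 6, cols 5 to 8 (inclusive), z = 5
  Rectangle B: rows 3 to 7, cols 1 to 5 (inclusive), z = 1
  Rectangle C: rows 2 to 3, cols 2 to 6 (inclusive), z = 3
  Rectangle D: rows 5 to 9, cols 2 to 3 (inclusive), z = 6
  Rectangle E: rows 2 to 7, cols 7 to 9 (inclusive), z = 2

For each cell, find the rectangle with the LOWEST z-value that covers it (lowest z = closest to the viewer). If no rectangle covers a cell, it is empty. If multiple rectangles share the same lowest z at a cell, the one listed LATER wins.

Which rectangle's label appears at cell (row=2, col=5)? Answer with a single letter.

Check cell (2,5):
  A: rows 2-6 cols 5-8 z=5 -> covers; best now A (z=5)
  B: rows 3-7 cols 1-5 -> outside (row miss)
  C: rows 2-3 cols 2-6 z=3 -> covers; best now C (z=3)
  D: rows 5-9 cols 2-3 -> outside (row miss)
  E: rows 2-7 cols 7-9 -> outside (col miss)
Winner: C at z=3

Answer: C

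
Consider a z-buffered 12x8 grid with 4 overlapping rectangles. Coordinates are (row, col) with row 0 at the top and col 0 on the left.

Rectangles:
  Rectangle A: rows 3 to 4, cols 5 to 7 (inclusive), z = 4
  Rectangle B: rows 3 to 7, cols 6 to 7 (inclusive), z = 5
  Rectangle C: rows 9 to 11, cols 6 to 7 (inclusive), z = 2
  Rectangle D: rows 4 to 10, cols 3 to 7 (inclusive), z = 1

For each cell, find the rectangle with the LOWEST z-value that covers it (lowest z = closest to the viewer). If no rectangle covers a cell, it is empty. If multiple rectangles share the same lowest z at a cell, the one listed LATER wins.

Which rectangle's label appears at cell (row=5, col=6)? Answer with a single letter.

Answer: D

Derivation:
Check cell (5,6):
  A: rows 3-4 cols 5-7 -> outside (row miss)
  B: rows 3-7 cols 6-7 z=5 -> covers; best now B (z=5)
  C: rows 9-11 cols 6-7 -> outside (row miss)
  D: rows 4-10 cols 3-7 z=1 -> covers; best now D (z=1)
Winner: D at z=1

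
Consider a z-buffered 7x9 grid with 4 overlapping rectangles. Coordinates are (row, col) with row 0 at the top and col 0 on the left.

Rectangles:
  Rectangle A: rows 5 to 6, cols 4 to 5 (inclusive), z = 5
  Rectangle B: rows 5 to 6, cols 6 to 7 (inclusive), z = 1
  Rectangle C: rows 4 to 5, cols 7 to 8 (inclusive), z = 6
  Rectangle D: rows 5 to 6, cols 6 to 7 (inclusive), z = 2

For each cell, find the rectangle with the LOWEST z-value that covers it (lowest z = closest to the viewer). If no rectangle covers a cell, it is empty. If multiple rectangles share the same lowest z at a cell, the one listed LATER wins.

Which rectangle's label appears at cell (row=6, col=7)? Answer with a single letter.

Check cell (6,7):
  A: rows 5-6 cols 4-5 -> outside (col miss)
  B: rows 5-6 cols 6-7 z=1 -> covers; best now B (z=1)
  C: rows 4-5 cols 7-8 -> outside (row miss)
  D: rows 5-6 cols 6-7 z=2 -> covers; best now B (z=1)
Winner: B at z=1

Answer: B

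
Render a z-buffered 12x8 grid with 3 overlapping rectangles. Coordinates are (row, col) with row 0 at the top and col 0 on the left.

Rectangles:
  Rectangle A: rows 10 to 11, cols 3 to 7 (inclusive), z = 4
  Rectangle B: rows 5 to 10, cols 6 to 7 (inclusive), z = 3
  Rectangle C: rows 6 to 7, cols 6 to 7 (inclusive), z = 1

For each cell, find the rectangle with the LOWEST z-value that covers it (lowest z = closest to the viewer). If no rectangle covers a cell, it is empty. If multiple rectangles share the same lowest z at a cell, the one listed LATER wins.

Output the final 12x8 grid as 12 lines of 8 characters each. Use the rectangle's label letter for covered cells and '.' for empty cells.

........
........
........
........
........
......BB
......CC
......CC
......BB
......BB
...AAABB
...AAAAA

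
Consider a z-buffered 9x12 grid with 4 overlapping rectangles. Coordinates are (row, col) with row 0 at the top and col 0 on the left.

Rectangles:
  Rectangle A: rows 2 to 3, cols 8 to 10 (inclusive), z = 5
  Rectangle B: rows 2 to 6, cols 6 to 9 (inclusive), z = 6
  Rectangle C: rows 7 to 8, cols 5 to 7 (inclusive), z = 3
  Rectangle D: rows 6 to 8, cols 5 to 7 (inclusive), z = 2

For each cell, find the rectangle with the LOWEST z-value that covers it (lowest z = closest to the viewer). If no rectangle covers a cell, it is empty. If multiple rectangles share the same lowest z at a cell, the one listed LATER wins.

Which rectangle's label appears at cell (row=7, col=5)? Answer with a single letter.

Check cell (7,5):
  A: rows 2-3 cols 8-10 -> outside (row miss)
  B: rows 2-6 cols 6-9 -> outside (row miss)
  C: rows 7-8 cols 5-7 z=3 -> covers; best now C (z=3)
  D: rows 6-8 cols 5-7 z=2 -> covers; best now D (z=2)
Winner: D at z=2

Answer: D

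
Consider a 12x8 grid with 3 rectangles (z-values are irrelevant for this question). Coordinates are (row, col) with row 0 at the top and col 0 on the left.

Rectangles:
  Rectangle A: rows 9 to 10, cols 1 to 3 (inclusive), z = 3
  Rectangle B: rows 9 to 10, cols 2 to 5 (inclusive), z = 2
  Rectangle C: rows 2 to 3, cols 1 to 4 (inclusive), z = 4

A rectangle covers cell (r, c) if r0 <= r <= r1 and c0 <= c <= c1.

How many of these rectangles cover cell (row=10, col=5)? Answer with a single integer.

Check cell (10,5):
  A: rows 9-10 cols 1-3 -> outside (col miss)
  B: rows 9-10 cols 2-5 -> covers
  C: rows 2-3 cols 1-4 -> outside (row miss)
Count covering = 1

Answer: 1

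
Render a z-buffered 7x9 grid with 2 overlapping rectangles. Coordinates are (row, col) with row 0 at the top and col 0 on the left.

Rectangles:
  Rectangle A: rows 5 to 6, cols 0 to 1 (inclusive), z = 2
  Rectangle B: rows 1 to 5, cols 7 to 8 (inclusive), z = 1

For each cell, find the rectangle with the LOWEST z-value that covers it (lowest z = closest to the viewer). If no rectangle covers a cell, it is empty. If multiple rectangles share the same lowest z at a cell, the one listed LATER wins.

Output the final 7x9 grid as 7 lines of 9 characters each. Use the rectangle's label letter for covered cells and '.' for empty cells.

.........
.......BB
.......BB
.......BB
.......BB
AA.....BB
AA.......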